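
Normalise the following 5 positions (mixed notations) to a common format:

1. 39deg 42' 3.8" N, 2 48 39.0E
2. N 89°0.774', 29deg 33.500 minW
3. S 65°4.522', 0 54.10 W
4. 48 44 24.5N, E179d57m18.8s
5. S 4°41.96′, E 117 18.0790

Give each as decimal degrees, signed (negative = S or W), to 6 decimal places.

Point 1:
  Latitude: 42′ + 3.8″ = 42.06333′; 39 + 42.06333/60 = 39.7010556
  N → positive
  Longitude: 2 + 48/60 + 39/3600 = 2.8108333
  E → positive
Point 2:
  Lat: 89 + 0.774/60 = 89.0129000
  N ⇒ keep positive
  λ: 29 + 33.5/60 = 29.5583333
  W ⇒ negate
Point 3:
  Lat: 4.522′ = 0.075367°; total 65.0753667
  S ⇒ negate
  Longitude: 54.1′ = 0.901667°; total 0.9016667
  W → negative
Point 4:
  φ: 44′ + 24.5″ = 44.40833′; 48 + 44.40833/60 = 48.7401389
  N ⇒ keep positive
  λ: 179° + 57/60 + 18.8/3600 = 179 + 0.950000 + 0.005222 = 179.9552222
  E → positive
Point 5:
  φ: 41.96′ = 0.699333°; total 4.6993333
  S ⇒ negate
  λ: 117 + 18.079/60 = 117.3013167
  E ⇒ keep positive

1. 39.701056, 2.810833
2. 89.012900, -29.558333
3. -65.075367, -0.901667
4. 48.740139, 179.955222
5. -4.699333, 117.301317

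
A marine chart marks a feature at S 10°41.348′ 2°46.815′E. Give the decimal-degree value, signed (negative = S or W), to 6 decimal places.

Latitude: 10 + 41.348/60 = 10.6891333
S → negative
Longitude: 46.815′ = 0.780250°; total 2.7802500
E → positive

-10.689133, 2.780250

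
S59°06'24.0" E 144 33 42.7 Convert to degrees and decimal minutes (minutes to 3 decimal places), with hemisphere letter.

59° 6.400′ S, 144° 33.712′ E

Latitude: 6 + 24/60 = 6.40000′
Longitude: 33 + 42.7/60 = 33.71167′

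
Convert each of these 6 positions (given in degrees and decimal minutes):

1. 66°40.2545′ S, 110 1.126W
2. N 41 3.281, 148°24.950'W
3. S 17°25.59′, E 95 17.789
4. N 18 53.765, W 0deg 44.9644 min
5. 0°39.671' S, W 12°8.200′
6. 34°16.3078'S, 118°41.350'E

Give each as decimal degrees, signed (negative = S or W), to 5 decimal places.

1. -66.67091, -110.01877
2. 41.05468, -148.41583
3. -17.42650, 95.29648
4. 18.89608, -0.74941
5. -0.66118, -12.13667
6. -34.27180, 118.68917

Point 1:
  Latitude: 40.2545′ = 0.670908°; total 66.670908
  S ⇒ negate
  Lon: 1.126′ = 0.018767°; total 110.018767
  hemisphere W, so the sign is −
Point 2:
  Lat: 41 + 3.281/60 = 41.054683
  N ⇒ keep positive
  λ: 148 + 24.95/60 = 148.415833
  W → negative
Point 3:
  φ: 17 + 25.59/60 = 17.426500
  hemisphere S, so the sign is −
  Lon: 17.789′ = 0.296483°; total 95.296483
  E → positive
Point 4:
  Lat: 18 + 53.765/60 = 18.896083
  N ⇒ keep positive
  λ: 0 + 44.9644/60 = 0.749407
  W ⇒ negate
Point 5:
  φ: 0 + 39.671/60 = 0.661183
  S → negative
  Lon: 12 + 8.2/60 = 12.136667
  W ⇒ negate
Point 6:
  Lat: 34 + 16.3078/60 = 34.271797
  hemisphere S, so the sign is −
  Lon: 41.35′ = 0.689167°; total 118.689167
  E → positive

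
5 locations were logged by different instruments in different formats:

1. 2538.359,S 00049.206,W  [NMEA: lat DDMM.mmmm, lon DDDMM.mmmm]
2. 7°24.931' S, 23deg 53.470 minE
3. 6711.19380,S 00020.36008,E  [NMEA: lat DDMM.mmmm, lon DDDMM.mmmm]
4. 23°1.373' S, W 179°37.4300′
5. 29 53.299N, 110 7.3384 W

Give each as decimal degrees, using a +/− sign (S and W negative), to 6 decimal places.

Point 1:
  φ: split at 2 digits → 25° and 38.359′; 25 + 38.359/60 = 25.6393167
  hemisphere S, so the sign is −
  Lon: degrees = first 3 digits = 0, minutes = 49.206; 0 + 49.206/60 = 0.8201000
  hemisphere W, so the sign is −
Point 2:
  φ: 7 + 24.931/60 = 7.4155167
  S → negative
  λ: 53.47′ = 0.891167°; total 23.8911667
  E ⇒ keep positive
Point 3:
  Lat: split at 2 digits → 67° and 11.1938′; 67 + 11.1938/60 = 67.1865633
  S ⇒ negate
  λ: split at 3 digits → 000° and 20.36008′; 0 + 20.36008/60 = 0.3393347
  E ⇒ keep positive
Point 4:
  φ: 23 + 1.373/60 = 23.0228833
  S ⇒ negate
  Lon: 37.43′ = 0.623833°; total 179.6238333
  W → negative
Point 5:
  Lat: 53.299′ = 0.888317°; total 29.8883167
  N → positive
  λ: 7.3384′ = 0.122307°; total 110.1223067
  W ⇒ negate

1. -25.639317, -0.820100
2. -7.415517, 23.891167
3. -67.186563, 0.339335
4. -23.022883, -179.623833
5. 29.888317, -110.122307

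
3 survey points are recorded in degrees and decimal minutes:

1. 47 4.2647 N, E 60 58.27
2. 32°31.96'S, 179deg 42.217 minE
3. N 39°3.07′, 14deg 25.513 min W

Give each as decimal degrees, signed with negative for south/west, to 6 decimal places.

Point 1:
  Latitude: 4.2647′ = 0.071078°; total 47.0710783
  N → positive
  λ: 58.27′ = 0.971167°; total 60.9711667
  E → positive
Point 2:
  φ: 31.96′ = 0.532667°; total 32.5326667
  hemisphere S, so the sign is −
  Longitude: 42.217′ = 0.703617°; total 179.7036167
  E ⇒ keep positive
Point 3:
  φ: 39 + 3.07/60 = 39.0511667
  N ⇒ keep positive
  Lon: 25.513′ = 0.425217°; total 14.4252167
  hemisphere W, so the sign is −

1. 47.071078, 60.971167
2. -32.532667, 179.703617
3. 39.051167, -14.425217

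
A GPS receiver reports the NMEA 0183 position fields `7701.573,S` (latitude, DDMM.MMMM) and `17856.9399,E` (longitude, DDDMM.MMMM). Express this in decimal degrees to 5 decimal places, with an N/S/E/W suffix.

φ: split at 2 digits → 77° and 1.573′; 77 + 1.573/60 = 77.026217
Lon: degrees = first 3 digits = 178, minutes = 56.9399; 178 + 56.9399/60 = 178.948998

77.02622° S, 178.94900° E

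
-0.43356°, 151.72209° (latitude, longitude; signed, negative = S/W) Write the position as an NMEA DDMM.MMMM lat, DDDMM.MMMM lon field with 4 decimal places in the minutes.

0026.0136,S / 15143.3254,E

Latitude is negative → S; |value| = 0.433560
Latitude: 0° + 0.433560 × 60 = 0° 26.013600′
Longitude: minutes = (151.722090 − 151) × 60 = 43.325400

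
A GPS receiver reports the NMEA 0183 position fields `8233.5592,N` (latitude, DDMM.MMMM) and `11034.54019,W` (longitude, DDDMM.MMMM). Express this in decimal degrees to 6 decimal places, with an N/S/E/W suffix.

Latitude: degrees = first 2 digits = 82, minutes = 33.5592; 82 + 33.5592/60 = 82.5593200
λ: degrees = first 3 digits = 110, minutes = 34.54019; 110 + 34.54019/60 = 110.5756698

82.559320° N, 110.575670° W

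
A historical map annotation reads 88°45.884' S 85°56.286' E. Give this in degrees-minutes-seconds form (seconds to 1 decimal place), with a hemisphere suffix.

Latitude: 45.88400′ → 45′ and 0.88400 × 60 = 53.040″
Lon: fractional minutes 0.28600 × 60 = 17.160″

88°45′53.0″ S, 85°56′17.2″ E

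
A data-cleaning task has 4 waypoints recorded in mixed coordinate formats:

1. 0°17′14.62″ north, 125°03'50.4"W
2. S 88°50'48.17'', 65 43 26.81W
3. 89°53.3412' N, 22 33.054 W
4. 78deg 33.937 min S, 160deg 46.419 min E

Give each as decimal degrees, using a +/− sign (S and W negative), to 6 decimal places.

1. 0.287394, -125.064000
2. -88.846714, -65.724114
3. 89.889020, -22.550900
4. -78.565617, 160.773650

Point 1:
  φ: 0° + 17/60 + 14.62/3600 = 0 + 0.283333 + 0.004061 = 0.2873944
  N ⇒ keep positive
  Lon: 3′ + 50.4″ = 3.84000′; 125 + 3.84000/60 = 125.0640000
  W → negative
Point 2:
  Latitude: 88 + 50/60 + 48.17/3600 = 88.8467139
  S → negative
  λ: 65 + 43/60 + 26.81/3600 = 65.7241139
  hemisphere W, so the sign is −
Point 3:
  Lat: 89 + 53.3412/60 = 89.8890200
  N → positive
  λ: 22 + 33.054/60 = 22.5509000
  hemisphere W, so the sign is −
Point 4:
  Lat: 78 + 33.937/60 = 78.5656167
  S → negative
  Lon: 46.419′ = 0.773650°; total 160.7736500
  E ⇒ keep positive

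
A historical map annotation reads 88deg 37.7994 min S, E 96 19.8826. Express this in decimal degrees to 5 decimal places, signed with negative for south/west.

-88.62999, 96.33138

φ: 88 + 37.7994/60 = 88.629990
S ⇒ negate
λ: 19.8826′ = 0.331377°; total 96.331377
E → positive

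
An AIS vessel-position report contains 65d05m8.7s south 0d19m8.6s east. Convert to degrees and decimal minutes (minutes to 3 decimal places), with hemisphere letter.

65° 5.145′ S, 0° 19.143′ E

Latitude: 5 + 8.7/60 = 5.14500′
λ: seconds/60 = 0.14333; minutes = 19 + 0.14333 = 19.14333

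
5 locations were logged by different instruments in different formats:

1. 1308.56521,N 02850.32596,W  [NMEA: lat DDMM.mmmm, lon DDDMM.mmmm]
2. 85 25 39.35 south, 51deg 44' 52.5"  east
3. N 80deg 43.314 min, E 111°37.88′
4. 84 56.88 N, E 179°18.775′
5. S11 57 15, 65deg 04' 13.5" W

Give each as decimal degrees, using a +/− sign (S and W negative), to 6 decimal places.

1. 13.142754, -28.838766
2. -85.427597, 51.747917
3. 80.721900, 111.631333
4. 84.948000, 179.312917
5. -11.954167, -65.070417

Point 1:
  φ: split at 2 digits → 13° and 8.56521′; 13 + 8.56521/60 = 13.1427535
  N ⇒ keep positive
  λ: degrees = first 3 digits = 28, minutes = 50.32596; 28 + 50.32596/60 = 28.8387660
  hemisphere W, so the sign is −
Point 2:
  φ: 25′ + 39.35″ = 25.65583′; 85 + 25.65583/60 = 85.4275972
  hemisphere S, so the sign is −
  Longitude: 44′ + 52.5″ = 44.87500′; 51 + 44.87500/60 = 51.7479167
  E ⇒ keep positive
Point 3:
  φ: 43.314′ = 0.721900°; total 80.7219000
  N ⇒ keep positive
  Lon: 37.88′ = 0.631333°; total 111.6313333
  E ⇒ keep positive
Point 4:
  φ: 56.88′ = 0.948000°; total 84.9480000
  N ⇒ keep positive
  Lon: 179 + 18.775/60 = 179.3129167
  E ⇒ keep positive
Point 5:
  φ: 57′ + 15″ = 57.25000′; 11 + 57.25000/60 = 11.9541667
  S → negative
  λ: 4′ + 13.5″ = 4.22500′; 65 + 4.22500/60 = 65.0704167
  hemisphere W, so the sign is −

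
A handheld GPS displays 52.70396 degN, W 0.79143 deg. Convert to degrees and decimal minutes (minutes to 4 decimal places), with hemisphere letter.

52° 42.2376′ N, 0° 47.4858′ W

Lat: fractional part 0.703960 → 42.237600 minutes
Lon: minutes = (0.791430 − 0) × 60 = 47.485800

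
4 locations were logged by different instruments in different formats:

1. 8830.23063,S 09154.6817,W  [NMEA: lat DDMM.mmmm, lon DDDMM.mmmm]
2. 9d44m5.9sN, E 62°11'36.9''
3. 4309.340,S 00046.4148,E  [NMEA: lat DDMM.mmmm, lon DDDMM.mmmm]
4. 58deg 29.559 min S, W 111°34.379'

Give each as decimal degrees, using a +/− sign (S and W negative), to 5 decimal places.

Point 1:
  Latitude: degrees = first 2 digits = 88, minutes = 30.23063; 88 + 30.23063/60 = 88.503844
  hemisphere S, so the sign is −
  Lon: degrees = first 3 digits = 91, minutes = 54.6817; 91 + 54.6817/60 = 91.911362
  hemisphere W, so the sign is −
Point 2:
  Latitude: 44′ + 5.9″ = 44.09833′; 9 + 44.09833/60 = 9.734972
  N ⇒ keep positive
  Longitude: 62 + 11/60 + 36.9/3600 = 62.193583
  E → positive
Point 3:
  φ: degrees = first 2 digits = 43, minutes = 9.34; 43 + 9.34/60 = 43.155667
  S → negative
  Longitude: degrees = first 3 digits = 0, minutes = 46.4148; 0 + 46.4148/60 = 0.773580
  E ⇒ keep positive
Point 4:
  Latitude: 58 + 29.559/60 = 58.492650
  S ⇒ negate
  Lon: 34.379′ = 0.572983°; total 111.572983
  W → negative

1. -88.50384, -91.91136
2. 9.73497, 62.19358
3. -43.15567, 0.77358
4. -58.49265, -111.57298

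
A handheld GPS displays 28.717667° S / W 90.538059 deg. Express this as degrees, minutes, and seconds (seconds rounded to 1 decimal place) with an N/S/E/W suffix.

Lat: 0.717667 × 60 = 43.06002′ → 43′, remainder × 60 = 3.601″
Longitude: 0.538059 × 60 = 32.28354′ → 32′, remainder × 60 = 17.012″

28°43′3.6″ S, 90°32′17.0″ W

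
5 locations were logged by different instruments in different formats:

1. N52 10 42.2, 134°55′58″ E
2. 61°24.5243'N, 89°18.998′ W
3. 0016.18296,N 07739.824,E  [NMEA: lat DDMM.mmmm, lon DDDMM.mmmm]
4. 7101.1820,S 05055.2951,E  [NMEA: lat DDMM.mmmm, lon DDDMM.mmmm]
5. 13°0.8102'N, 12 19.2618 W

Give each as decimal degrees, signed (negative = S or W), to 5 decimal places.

Point 1:
  Latitude: 52 + 10/60 + 42.2/3600 = 52.178389
  N ⇒ keep positive
  Longitude: 55′ + 58″ = 55.96667′; 134 + 55.96667/60 = 134.932778
  E ⇒ keep positive
Point 2:
  Lat: 24.5243′ = 0.408738°; total 61.408738
  N → positive
  Longitude: 89 + 18.998/60 = 89.316633
  hemisphere W, so the sign is −
Point 3:
  Lat: split at 2 digits → 00° and 16.18296′; 0 + 16.18296/60 = 0.269716
  N → positive
  Longitude: degrees = first 3 digits = 77, minutes = 39.824; 77 + 39.824/60 = 77.663733
  E → positive
Point 4:
  φ: degrees = first 2 digits = 71, minutes = 1.182; 71 + 1.182/60 = 71.019700
  hemisphere S, so the sign is −
  λ: split at 3 digits → 050° and 55.2951′; 50 + 55.2951/60 = 50.921585
  E → positive
Point 5:
  Latitude: 13 + 0.8102/60 = 13.013503
  N ⇒ keep positive
  λ: 12 + 19.2618/60 = 12.321030
  W ⇒ negate

1. 52.17839, 134.93278
2. 61.40874, -89.31663
3. 0.26972, 77.66373
4. -71.01970, 50.92159
5. 13.01350, -12.32103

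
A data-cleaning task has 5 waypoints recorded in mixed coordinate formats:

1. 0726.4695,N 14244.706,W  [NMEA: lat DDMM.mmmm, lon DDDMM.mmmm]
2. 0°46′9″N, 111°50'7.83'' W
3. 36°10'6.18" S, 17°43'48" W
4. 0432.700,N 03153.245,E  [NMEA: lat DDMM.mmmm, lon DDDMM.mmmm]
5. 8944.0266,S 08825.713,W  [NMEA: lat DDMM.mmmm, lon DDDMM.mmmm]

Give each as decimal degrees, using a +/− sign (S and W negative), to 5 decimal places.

1. 7.44116, -142.74510
2. 0.76917, -111.83551
3. -36.16838, -17.73000
4. 4.54500, 31.88742
5. -89.73378, -88.42855

Point 1:
  Lat: degrees = first 2 digits = 7, minutes = 26.4695; 7 + 26.4695/60 = 7.441158
  N → positive
  Longitude: split at 3 digits → 142° and 44.706′; 142 + 44.706/60 = 142.745100
  hemisphere W, so the sign is −
Point 2:
  Lat: 0° + 46/60 + 9/3600 = 0 + 0.766667 + 0.002500 = 0.769167
  N → positive
  Longitude: 111° + 50/60 + 7.83/3600 = 111 + 0.833333 + 0.002175 = 111.835508
  W ⇒ negate
Point 3:
  Lat: 36 + 10/60 + 6.18/3600 = 36.168383
  S → negative
  Longitude: 17 + 43/60 + 48/3600 = 17.730000
  hemisphere W, so the sign is −
Point 4:
  Latitude: split at 2 digits → 04° and 32.7′; 4 + 32.7/60 = 4.545000
  N → positive
  Lon: split at 3 digits → 031° and 53.245′; 31 + 53.245/60 = 31.887417
  E ⇒ keep positive
Point 5:
  Lat: split at 2 digits → 89° and 44.0266′; 89 + 44.0266/60 = 89.733777
  S ⇒ negate
  Longitude: split at 3 digits → 088° and 25.713′; 88 + 25.713/60 = 88.428550
  W → negative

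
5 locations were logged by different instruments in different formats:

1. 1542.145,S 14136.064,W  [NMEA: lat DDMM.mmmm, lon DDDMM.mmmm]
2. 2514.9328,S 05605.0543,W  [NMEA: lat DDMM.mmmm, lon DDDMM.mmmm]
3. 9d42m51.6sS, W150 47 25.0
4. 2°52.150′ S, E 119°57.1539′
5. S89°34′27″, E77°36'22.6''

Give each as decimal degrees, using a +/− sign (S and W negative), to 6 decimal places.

Point 1:
  Lat: split at 2 digits → 15° and 42.145′; 15 + 42.145/60 = 15.7024167
  S → negative
  Longitude: degrees = first 3 digits = 141, minutes = 36.064; 141 + 36.064/60 = 141.6010667
  hemisphere W, so the sign is −
Point 2:
  Lat: degrees = first 2 digits = 25, minutes = 14.9328; 25 + 14.9328/60 = 25.2488800
  S ⇒ negate
  Longitude: degrees = first 3 digits = 56, minutes = 5.0543; 56 + 5.0543/60 = 56.0842383
  W ⇒ negate
Point 3:
  Latitude: 9 + 42/60 + 51.6/3600 = 9.7143333
  S → negative
  λ: 150 + 47/60 + 25/3600 = 150.7902778
  hemisphere W, so the sign is −
Point 4:
  Latitude: 2 + 52.15/60 = 2.8691667
  hemisphere S, so the sign is −
  Lon: 119 + 57.1539/60 = 119.9525650
  E ⇒ keep positive
Point 5:
  Lat: 34′ + 27″ = 34.45000′; 89 + 34.45000/60 = 89.5741667
  S → negative
  λ: 77° + 36/60 + 22.6/3600 = 77 + 0.600000 + 0.006278 = 77.6062778
  E → positive

1. -15.702417, -141.601067
2. -25.248880, -56.084238
3. -9.714333, -150.790278
4. -2.869167, 119.952565
5. -89.574167, 77.606278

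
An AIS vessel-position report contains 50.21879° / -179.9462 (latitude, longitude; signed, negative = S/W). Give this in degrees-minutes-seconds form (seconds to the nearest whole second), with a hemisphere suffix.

50°13′8″ N, 179°56′46″ W

φ: whole degrees 50; 13.12740′ → 13′ and 7.64″
Longitude is negative → W; |value| = 179.946200
Longitude: 0.946200° → 56.77200′; 0.77200 × 60 = 46.32″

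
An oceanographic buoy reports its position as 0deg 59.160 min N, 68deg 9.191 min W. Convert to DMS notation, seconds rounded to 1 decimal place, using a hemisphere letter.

φ: 59.16000′ → 59′ and 0.16000 × 60 = 9.600″
λ: fractional minutes 0.19100 × 60 = 11.460″

0°59′9.6″ N, 68°09′11.5″ W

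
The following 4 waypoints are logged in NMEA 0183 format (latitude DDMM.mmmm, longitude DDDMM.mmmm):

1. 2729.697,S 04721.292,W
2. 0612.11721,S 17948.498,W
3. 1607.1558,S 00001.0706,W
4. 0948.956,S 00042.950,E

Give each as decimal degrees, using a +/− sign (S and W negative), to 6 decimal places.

Point 1:
  Lat: split at 2 digits → 27° and 29.697′; 27 + 29.697/60 = 27.4949500
  hemisphere S, so the sign is −
  Longitude: degrees = first 3 digits = 47, minutes = 21.292; 47 + 21.292/60 = 47.3548667
  hemisphere W, so the sign is −
Point 2:
  Latitude: degrees = first 2 digits = 6, minutes = 12.11721; 6 + 12.11721/60 = 6.2019535
  S → negative
  Lon: degrees = first 3 digits = 179, minutes = 48.498; 179 + 48.498/60 = 179.8083000
  W ⇒ negate
Point 3:
  Latitude: split at 2 digits → 16° and 7.1558′; 16 + 7.1558/60 = 16.1192633
  hemisphere S, so the sign is −
  Longitude: degrees = first 3 digits = 0, minutes = 1.0706; 0 + 1.0706/60 = 0.0178433
  W ⇒ negate
Point 4:
  Latitude: degrees = first 2 digits = 9, minutes = 48.956; 9 + 48.956/60 = 9.8159333
  hemisphere S, so the sign is −
  λ: split at 3 digits → 000° and 42.95′; 0 + 42.95/60 = 0.7158333
  E ⇒ keep positive

1. -27.494950, -47.354867
2. -6.201954, -179.808300
3. -16.119263, -0.017843
4. -9.815933, 0.715833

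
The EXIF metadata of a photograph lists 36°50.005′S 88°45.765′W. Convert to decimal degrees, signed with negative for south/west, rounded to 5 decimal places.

Latitude: 36 + 50.005/60 = 36.833417
S ⇒ negate
Longitude: 88 + 45.765/60 = 88.762750
hemisphere W, so the sign is −

-36.83342, -88.76275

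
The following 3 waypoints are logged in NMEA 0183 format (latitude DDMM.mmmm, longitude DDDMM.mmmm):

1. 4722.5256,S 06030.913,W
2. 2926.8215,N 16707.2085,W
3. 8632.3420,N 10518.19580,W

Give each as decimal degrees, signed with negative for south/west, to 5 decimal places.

Point 1:
  φ: split at 2 digits → 47° and 22.5256′; 47 + 22.5256/60 = 47.375427
  hemisphere S, so the sign is −
  Lon: degrees = first 3 digits = 60, minutes = 30.913; 60 + 30.913/60 = 60.515217
  W → negative
Point 2:
  Lat: split at 2 digits → 29° and 26.8215′; 29 + 26.8215/60 = 29.447025
  N ⇒ keep positive
  Longitude: degrees = first 3 digits = 167, minutes = 7.2085; 167 + 7.2085/60 = 167.120142
  W ⇒ negate
Point 3:
  φ: split at 2 digits → 86° and 32.342′; 86 + 32.342/60 = 86.539033
  N ⇒ keep positive
  λ: degrees = first 3 digits = 105, minutes = 18.1958; 105 + 18.1958/60 = 105.303263
  hemisphere W, so the sign is −

1. -47.37543, -60.51522
2. 29.44703, -167.12014
3. 86.53903, -105.30326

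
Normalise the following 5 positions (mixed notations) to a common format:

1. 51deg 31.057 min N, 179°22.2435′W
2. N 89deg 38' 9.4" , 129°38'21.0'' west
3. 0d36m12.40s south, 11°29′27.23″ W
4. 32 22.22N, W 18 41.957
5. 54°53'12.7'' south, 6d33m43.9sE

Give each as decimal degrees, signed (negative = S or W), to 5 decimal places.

1. 51.51762, -179.37073
2. 89.63594, -129.63917
3. -0.60344, -11.49090
4. 32.37033, -18.69928
5. -54.88686, 6.56219

Point 1:
  φ: 51 + 31.057/60 = 51.517617
  N → positive
  Lon: 22.2435′ = 0.370725°; total 179.370725
  W → negative
Point 2:
  φ: 89° + 38/60 + 9.4/3600 = 89 + 0.633333 + 0.002611 = 89.635944
  N → positive
  Longitude: 129° + 38/60 + 21/3600 = 129 + 0.633333 + 0.005833 = 129.639167
  W ⇒ negate
Point 3:
  φ: 36′ + 12.4″ = 36.20667′; 0 + 36.20667/60 = 0.603444
  S → negative
  Lon: 11° + 29/60 + 27.23/3600 = 11 + 0.483333 + 0.007564 = 11.490897
  W → negative
Point 4:
  Lat: 22.22′ = 0.370333°; total 32.370333
  N → positive
  Longitude: 41.957′ = 0.699283°; total 18.699283
  W ⇒ negate
Point 5:
  Latitude: 54 + 53/60 + 12.7/3600 = 54.886861
  S ⇒ negate
  λ: 6 + 33/60 + 43.9/3600 = 6.562194
  E → positive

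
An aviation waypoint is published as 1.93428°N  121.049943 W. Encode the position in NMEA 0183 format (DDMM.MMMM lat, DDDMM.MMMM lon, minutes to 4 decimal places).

0156.0568,N / 12102.9966,W

φ: fractional part 0.934280 → 56.056800 minutes
λ: 121° + 0.049943 × 60 = 121° 2.996580′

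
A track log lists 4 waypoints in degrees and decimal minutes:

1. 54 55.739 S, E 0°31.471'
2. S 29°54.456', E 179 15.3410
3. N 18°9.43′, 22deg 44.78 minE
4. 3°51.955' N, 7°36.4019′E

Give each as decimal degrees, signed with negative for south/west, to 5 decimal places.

Point 1:
  Latitude: 55.739′ = 0.928983°; total 54.928983
  hemisphere S, so the sign is −
  Lon: 31.471′ = 0.524517°; total 0.524517
  E → positive
Point 2:
  φ: 29 + 54.456/60 = 29.907600
  S → negative
  Lon: 15.341′ = 0.255683°; total 179.255683
  E ⇒ keep positive
Point 3:
  Latitude: 9.43′ = 0.157167°; total 18.157167
  N ⇒ keep positive
  Longitude: 22 + 44.78/60 = 22.746333
  E → positive
Point 4:
  Lat: 51.955′ = 0.865917°; total 3.865917
  N → positive
  λ: 36.4019′ = 0.606698°; total 7.606698
  E → positive

1. -54.92898, 0.52452
2. -29.90760, 179.25568
3. 18.15717, 22.74633
4. 3.86592, 7.60670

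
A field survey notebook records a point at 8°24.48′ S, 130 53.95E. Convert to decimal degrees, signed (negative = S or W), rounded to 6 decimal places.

Latitude: 8 + 24.48/60 = 8.4080000
S ⇒ negate
Lon: 53.95′ = 0.899167°; total 130.8991667
E → positive

-8.408000, 130.899167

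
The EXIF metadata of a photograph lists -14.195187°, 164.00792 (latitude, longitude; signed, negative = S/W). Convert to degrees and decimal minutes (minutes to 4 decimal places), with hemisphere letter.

Latitude is negative → S; |value| = 14.195187
Latitude: fractional part 0.195187 → 11.711220 minutes
Lon: fractional part 0.007920 → 0.475200 minutes

14° 11.7112′ S, 164° 0.4752′ E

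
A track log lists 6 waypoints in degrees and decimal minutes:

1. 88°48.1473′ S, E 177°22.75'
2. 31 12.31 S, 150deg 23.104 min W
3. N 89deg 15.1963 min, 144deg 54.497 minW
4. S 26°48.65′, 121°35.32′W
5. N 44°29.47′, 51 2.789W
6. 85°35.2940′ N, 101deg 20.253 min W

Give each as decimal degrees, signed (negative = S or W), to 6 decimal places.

Point 1:
  Lat: 88 + 48.1473/60 = 88.8024550
  S ⇒ negate
  Lon: 177 + 22.75/60 = 177.3791667
  E ⇒ keep positive
Point 2:
  Lat: 12.31′ = 0.205167°; total 31.2051667
  S → negative
  λ: 150 + 23.104/60 = 150.3850667
  W → negative
Point 3:
  Latitude: 15.1963′ = 0.253272°; total 89.2532717
  N → positive
  Longitude: 144 + 54.497/60 = 144.9082833
  hemisphere W, so the sign is −
Point 4:
  Lat: 26 + 48.65/60 = 26.8108333
  S → negative
  λ: 121 + 35.32/60 = 121.5886667
  W ⇒ negate
Point 5:
  Latitude: 44 + 29.47/60 = 44.4911667
  N → positive
  Lon: 51 + 2.789/60 = 51.0464833
  W → negative
Point 6:
  Lat: 85 + 35.294/60 = 85.5882333
  N → positive
  Longitude: 20.253′ = 0.337550°; total 101.3375500
  W → negative

1. -88.802455, 177.379167
2. -31.205167, -150.385067
3. 89.253272, -144.908283
4. -26.810833, -121.588667
5. 44.491167, -51.046483
6. 85.588233, -101.337550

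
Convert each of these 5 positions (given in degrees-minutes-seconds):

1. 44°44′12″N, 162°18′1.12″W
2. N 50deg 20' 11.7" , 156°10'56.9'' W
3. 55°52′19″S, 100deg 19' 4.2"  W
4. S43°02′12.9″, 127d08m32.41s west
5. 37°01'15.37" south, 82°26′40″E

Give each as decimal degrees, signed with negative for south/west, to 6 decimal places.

Point 1:
  Lat: 44′ + 12″ = 44.20000′; 44 + 44.20000/60 = 44.7366667
  N → positive
  Lon: 162 + 18/60 + 1.12/3600 = 162.3003111
  hemisphere W, so the sign is −
Point 2:
  Latitude: 50 + 20/60 + 11.7/3600 = 50.3365833
  N ⇒ keep positive
  λ: 156° + 10/60 + 56.9/3600 = 156 + 0.166667 + 0.015806 = 156.1824722
  W ⇒ negate
Point 3:
  Lat: 52′ + 19″ = 52.31667′; 55 + 52.31667/60 = 55.8719444
  S → negative
  λ: 19′ + 4.2″ = 19.07000′; 100 + 19.07000/60 = 100.3178333
  hemisphere W, so the sign is −
Point 4:
  Latitude: 2′ + 12.9″ = 2.21500′; 43 + 2.21500/60 = 43.0369167
  S ⇒ negate
  λ: 127° + 8/60 + 32.41/3600 = 127 + 0.133333 + 0.009003 = 127.1423361
  W → negative
Point 5:
  Lat: 37° + 1/60 + 15.37/3600 = 37 + 0.016667 + 0.004269 = 37.0209361
  S → negative
  λ: 82 + 26/60 + 40/3600 = 82.4444444
  E ⇒ keep positive

1. 44.736667, -162.300311
2. 50.336583, -156.182472
3. -55.871944, -100.317833
4. -43.036917, -127.142336
5. -37.020936, 82.444444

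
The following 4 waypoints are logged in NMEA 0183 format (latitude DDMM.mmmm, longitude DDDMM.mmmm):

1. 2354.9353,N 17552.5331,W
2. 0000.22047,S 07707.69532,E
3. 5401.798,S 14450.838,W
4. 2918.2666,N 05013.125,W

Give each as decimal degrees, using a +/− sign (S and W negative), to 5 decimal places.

1. 23.91559, -175.87555
2. -0.00367, 77.12826
3. -54.02997, -144.84730
4. 29.30444, -50.21875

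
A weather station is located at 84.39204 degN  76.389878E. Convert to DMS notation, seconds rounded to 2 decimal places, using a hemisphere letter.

84°23′31.34″ N, 76°23′23.56″ E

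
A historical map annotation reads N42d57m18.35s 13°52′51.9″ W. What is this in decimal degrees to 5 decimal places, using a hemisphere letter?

Latitude: 42 + 57/60 + 18.35/3600 = 42.955097
λ: 13° + 52/60 + 51.9/3600 = 13 + 0.866667 + 0.014417 = 13.881083

42.95510° N, 13.88108° W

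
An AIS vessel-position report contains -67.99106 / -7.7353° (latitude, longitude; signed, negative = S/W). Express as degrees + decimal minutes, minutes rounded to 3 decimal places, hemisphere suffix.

67° 59.464′ S, 7° 44.118′ W

Latitude is negative → S; |value| = 67.991060
Lat: 67° + 0.991060 × 60 = 67° 59.46360′
Longitude is negative → W; |value| = 7.735300
Lon: fractional part 0.735300 → 44.11800 minutes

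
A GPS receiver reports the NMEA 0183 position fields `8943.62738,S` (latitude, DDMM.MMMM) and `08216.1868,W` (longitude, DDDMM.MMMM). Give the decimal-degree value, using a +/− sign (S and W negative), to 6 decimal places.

Lat: split at 2 digits → 89° and 43.62738′; 89 + 43.62738/60 = 89.7271230
S ⇒ negate
λ: degrees = first 3 digits = 82, minutes = 16.1868; 82 + 16.1868/60 = 82.2697800
hemisphere W, so the sign is −

-89.727123, -82.269780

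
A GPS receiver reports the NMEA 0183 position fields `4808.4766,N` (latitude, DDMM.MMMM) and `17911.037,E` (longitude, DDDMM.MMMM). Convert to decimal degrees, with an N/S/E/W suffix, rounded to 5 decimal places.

48.14128° N, 179.18395° E

Lat: degrees = first 2 digits = 48, minutes = 8.4766; 48 + 8.4766/60 = 48.141277
Lon: split at 3 digits → 179° and 11.037′; 179 + 11.037/60 = 179.183950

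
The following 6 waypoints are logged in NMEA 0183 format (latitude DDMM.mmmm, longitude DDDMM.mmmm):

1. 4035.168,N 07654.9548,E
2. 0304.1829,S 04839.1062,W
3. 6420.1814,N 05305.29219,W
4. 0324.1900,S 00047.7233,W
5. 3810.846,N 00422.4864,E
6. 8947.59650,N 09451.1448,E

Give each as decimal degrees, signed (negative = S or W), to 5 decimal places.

1. 40.58613, 76.91591
2. -3.06972, -48.65177
3. 64.33636, -53.08820
4. -3.40317, -0.79539
5. 38.18077, 4.37477
6. 89.79328, 94.85241

Point 1:
  φ: split at 2 digits → 40° and 35.168′; 40 + 35.168/60 = 40.586133
  N → positive
  λ: degrees = first 3 digits = 76, minutes = 54.9548; 76 + 54.9548/60 = 76.915913
  E ⇒ keep positive
Point 2:
  Lat: split at 2 digits → 03° and 4.1829′; 3 + 4.1829/60 = 3.069715
  S ⇒ negate
  Longitude: split at 3 digits → 048° and 39.1062′; 48 + 39.1062/60 = 48.651770
  W → negative
Point 3:
  φ: split at 2 digits → 64° and 20.1814′; 64 + 20.1814/60 = 64.336357
  N → positive
  Longitude: degrees = first 3 digits = 53, minutes = 5.29219; 53 + 5.29219/60 = 53.088203
  hemisphere W, so the sign is −
Point 4:
  Lat: degrees = first 2 digits = 3, minutes = 24.19; 3 + 24.19/60 = 3.403167
  hemisphere S, so the sign is −
  Lon: degrees = first 3 digits = 0, minutes = 47.7233; 0 + 47.7233/60 = 0.795388
  W ⇒ negate
Point 5:
  Latitude: split at 2 digits → 38° and 10.846′; 38 + 10.846/60 = 38.180767
  N → positive
  Lon: degrees = first 3 digits = 4, minutes = 22.4864; 4 + 22.4864/60 = 4.374773
  E → positive
Point 6:
  Lat: split at 2 digits → 89° and 47.5965′; 89 + 47.5965/60 = 89.793275
  N ⇒ keep positive
  Lon: degrees = first 3 digits = 94, minutes = 51.1448; 94 + 51.1448/60 = 94.852413
  E → positive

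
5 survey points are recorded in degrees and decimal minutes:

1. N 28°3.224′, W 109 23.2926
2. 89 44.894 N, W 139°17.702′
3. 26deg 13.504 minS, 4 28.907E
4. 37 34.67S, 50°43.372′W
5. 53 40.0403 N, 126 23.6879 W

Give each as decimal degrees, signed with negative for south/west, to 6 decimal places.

1. 28.053733, -109.388210
2. 89.748233, -139.295033
3. -26.225067, 4.481783
4. -37.577833, -50.722867
5. 53.667338, -126.394798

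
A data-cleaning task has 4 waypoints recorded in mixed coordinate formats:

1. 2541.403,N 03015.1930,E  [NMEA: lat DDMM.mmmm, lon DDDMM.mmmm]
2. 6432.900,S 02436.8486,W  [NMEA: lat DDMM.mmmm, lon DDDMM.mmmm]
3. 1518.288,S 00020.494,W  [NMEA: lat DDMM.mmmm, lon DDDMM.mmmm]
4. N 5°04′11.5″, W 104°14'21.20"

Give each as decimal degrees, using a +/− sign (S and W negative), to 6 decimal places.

1. 25.690050, 30.253217
2. -64.548333, -24.614143
3. -15.304800, -0.341567
4. 5.069861, -104.239222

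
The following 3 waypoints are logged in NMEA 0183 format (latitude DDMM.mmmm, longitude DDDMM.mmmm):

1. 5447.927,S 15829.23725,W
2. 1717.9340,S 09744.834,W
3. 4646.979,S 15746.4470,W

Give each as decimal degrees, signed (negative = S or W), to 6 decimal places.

1. -54.798783, -158.487288
2. -17.298900, -97.747233
3. -46.782983, -157.774117

Point 1:
  φ: split at 2 digits → 54° and 47.927′; 54 + 47.927/60 = 54.7987833
  S → negative
  Longitude: split at 3 digits → 158° and 29.23725′; 158 + 29.23725/60 = 158.4872875
  W → negative
Point 2:
  φ: degrees = first 2 digits = 17, minutes = 17.934; 17 + 17.934/60 = 17.2989000
  S ⇒ negate
  λ: split at 3 digits → 097° and 44.834′; 97 + 44.834/60 = 97.7472333
  W → negative
Point 3:
  φ: degrees = first 2 digits = 46, minutes = 46.979; 46 + 46.979/60 = 46.7829833
  S → negative
  λ: degrees = first 3 digits = 157, minutes = 46.447; 157 + 46.447/60 = 157.7741167
  W ⇒ negate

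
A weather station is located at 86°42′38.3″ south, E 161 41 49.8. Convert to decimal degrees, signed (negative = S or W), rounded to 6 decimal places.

φ: 42′ + 38.3″ = 42.63833′; 86 + 42.63833/60 = 86.7106389
hemisphere S, so the sign is −
Longitude: 161 + 41/60 + 49.8/3600 = 161.6971667
E → positive

-86.710639, 161.697167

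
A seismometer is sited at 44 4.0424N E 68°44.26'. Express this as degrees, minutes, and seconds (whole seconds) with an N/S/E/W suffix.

Lat: 4.04240′ → 4′ and 0.04240 × 60 = 2.54″
Longitude: 44.26000′ → 44′ and 0.26000 × 60 = 15.60″

44°04′3″ N, 68°44′16″ E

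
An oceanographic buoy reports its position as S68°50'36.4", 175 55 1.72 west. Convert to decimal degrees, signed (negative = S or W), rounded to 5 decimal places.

φ: 68° + 50/60 + 36.4/3600 = 68 + 0.833333 + 0.010111 = 68.843444
S → negative
Longitude: 55′ + 1.72″ = 55.02867′; 175 + 55.02867/60 = 175.917144
W ⇒ negate

-68.84344, -175.91714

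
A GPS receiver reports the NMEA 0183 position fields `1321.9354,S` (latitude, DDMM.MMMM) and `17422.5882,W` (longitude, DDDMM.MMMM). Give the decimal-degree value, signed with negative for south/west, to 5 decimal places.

φ: split at 2 digits → 13° and 21.9354′; 13 + 21.9354/60 = 13.365590
hemisphere S, so the sign is −
Longitude: degrees = first 3 digits = 174, minutes = 22.5882; 174 + 22.5882/60 = 174.376470
hemisphere W, so the sign is −

-13.36559, -174.37647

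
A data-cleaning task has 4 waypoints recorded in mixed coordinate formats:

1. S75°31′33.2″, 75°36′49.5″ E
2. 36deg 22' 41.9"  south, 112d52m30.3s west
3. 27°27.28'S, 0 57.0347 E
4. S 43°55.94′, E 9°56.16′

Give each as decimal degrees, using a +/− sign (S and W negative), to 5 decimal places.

Point 1:
  φ: 75 + 31/60 + 33.2/3600 = 75.525889
  S ⇒ negate
  Longitude: 75° + 36/60 + 49.5/3600 = 75 + 0.600000 + 0.013750 = 75.613750
  E → positive
Point 2:
  Latitude: 36 + 22/60 + 41.9/3600 = 36.378306
  S → negative
  Longitude: 112° + 52/60 + 30.3/3600 = 112 + 0.866667 + 0.008417 = 112.875083
  hemisphere W, so the sign is −
Point 3:
  Latitude: 27.28′ = 0.454667°; total 27.454667
  S → negative
  λ: 57.0347′ = 0.950578°; total 0.950578
  E ⇒ keep positive
Point 4:
  Lat: 43 + 55.94/60 = 43.932333
  S ⇒ negate
  Longitude: 56.16′ = 0.936000°; total 9.936000
  E ⇒ keep positive

1. -75.52589, 75.61375
2. -36.37831, -112.87508
3. -27.45467, 0.95058
4. -43.93233, 9.93600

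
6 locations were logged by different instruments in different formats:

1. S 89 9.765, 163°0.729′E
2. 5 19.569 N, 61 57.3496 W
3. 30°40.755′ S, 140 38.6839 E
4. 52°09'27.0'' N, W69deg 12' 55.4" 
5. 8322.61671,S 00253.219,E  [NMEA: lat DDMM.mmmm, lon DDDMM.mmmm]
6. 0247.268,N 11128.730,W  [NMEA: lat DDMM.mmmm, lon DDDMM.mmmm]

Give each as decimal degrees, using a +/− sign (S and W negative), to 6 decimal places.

1. -89.162750, 163.012150
2. 5.326150, -61.955827
3. -30.679250, 140.644732
4. 52.157500, -69.215389
5. -83.376945, 2.886983
6. 2.787800, -111.478833

Point 1:
  Lat: 9.765′ = 0.162750°; total 89.1627500
  S → negative
  Longitude: 163 + 0.729/60 = 163.0121500
  E ⇒ keep positive
Point 2:
  φ: 5 + 19.569/60 = 5.3261500
  N ⇒ keep positive
  Longitude: 61 + 57.3496/60 = 61.9558267
  hemisphere W, so the sign is −
Point 3:
  Lat: 30 + 40.755/60 = 30.6792500
  S ⇒ negate
  λ: 38.6839′ = 0.644732°; total 140.6447317
  E → positive
Point 4:
  Latitude: 9′ + 27″ = 9.45000′; 52 + 9.45000/60 = 52.1575000
  N ⇒ keep positive
  Lon: 69 + 12/60 + 55.4/3600 = 69.2153889
  hemisphere W, so the sign is −
Point 5:
  φ: degrees = first 2 digits = 83, minutes = 22.61671; 83 + 22.61671/60 = 83.3769452
  hemisphere S, so the sign is −
  λ: degrees = first 3 digits = 2, minutes = 53.219; 2 + 53.219/60 = 2.8869833
  E → positive
Point 6:
  Latitude: degrees = first 2 digits = 2, minutes = 47.268; 2 + 47.268/60 = 2.7878000
  N ⇒ keep positive
  Lon: degrees = first 3 digits = 111, minutes = 28.73; 111 + 28.73/60 = 111.4788333
  W ⇒ negate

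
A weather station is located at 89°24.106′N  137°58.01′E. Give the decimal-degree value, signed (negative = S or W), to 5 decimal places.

Latitude: 24.106′ = 0.401767°; total 89.401767
N ⇒ keep positive
Longitude: 58.01′ = 0.966833°; total 137.966833
E ⇒ keep positive

89.40177, 137.96683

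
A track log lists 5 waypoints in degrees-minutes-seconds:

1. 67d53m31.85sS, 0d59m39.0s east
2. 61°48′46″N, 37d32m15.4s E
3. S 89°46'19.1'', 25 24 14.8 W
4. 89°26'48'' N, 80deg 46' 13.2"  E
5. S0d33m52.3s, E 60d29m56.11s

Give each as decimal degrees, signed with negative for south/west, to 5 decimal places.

Point 1:
  φ: 67° + 53/60 + 31.85/3600 = 67 + 0.883333 + 0.008847 = 67.892181
  S ⇒ negate
  Lon: 59′ + 39″ = 59.65000′; 0 + 59.65000/60 = 0.994167
  E ⇒ keep positive
Point 2:
  Latitude: 61 + 48/60 + 46/3600 = 61.812778
  N ⇒ keep positive
  Lon: 32′ + 15.4″ = 32.25667′; 37 + 32.25667/60 = 37.537611
  E → positive
Point 3:
  Latitude: 89 + 46/60 + 19.1/3600 = 89.771972
  S ⇒ negate
  λ: 24′ + 14.8″ = 24.24667′; 25 + 24.24667/60 = 25.404111
  W → negative
Point 4:
  Latitude: 89 + 26/60 + 48/3600 = 89.446667
  N → positive
  λ: 80° + 46/60 + 13.2/3600 = 80 + 0.766667 + 0.003667 = 80.770333
  E ⇒ keep positive
Point 5:
  Lat: 0° + 33/60 + 52.3/3600 = 0 + 0.550000 + 0.014528 = 0.564528
  S → negative
  Lon: 29′ + 56.11″ = 29.93517′; 60 + 29.93517/60 = 60.498919
  E → positive

1. -67.89218, 0.99417
2. 61.81278, 37.53761
3. -89.77197, -25.40411
4. 89.44667, 80.77033
5. -0.56453, 60.49892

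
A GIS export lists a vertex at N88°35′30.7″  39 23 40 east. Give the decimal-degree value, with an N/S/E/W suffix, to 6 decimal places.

88.591861° N, 39.394444° E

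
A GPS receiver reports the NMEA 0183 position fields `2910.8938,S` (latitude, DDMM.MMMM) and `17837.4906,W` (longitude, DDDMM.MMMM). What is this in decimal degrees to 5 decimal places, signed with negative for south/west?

-29.18156, -178.62484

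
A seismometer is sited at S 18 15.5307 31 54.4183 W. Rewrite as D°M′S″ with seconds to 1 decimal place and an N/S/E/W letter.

18°15′31.8″ S, 31°54′25.1″ W

Lat: 15.53070′ → 15′ and 0.53070 × 60 = 31.842″
Longitude: 54.41830′ → 54′ and 0.41830 × 60 = 25.098″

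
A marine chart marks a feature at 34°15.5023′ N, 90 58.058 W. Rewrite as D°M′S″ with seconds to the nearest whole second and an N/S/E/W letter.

34°15′30″ N, 90°58′3″ W

φ: fractional minutes 0.50230 × 60 = 30.14″
λ: fractional minutes 0.05800 × 60 = 3.48″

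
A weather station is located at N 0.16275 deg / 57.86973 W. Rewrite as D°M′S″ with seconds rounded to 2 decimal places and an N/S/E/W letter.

0°09′45.90″ N, 57°52′11.03″ W

φ: 0.162750° → 9.76500′; 0.76500 × 60 = 45.9000″
Longitude: 0.869730 × 60 = 52.18380′ → 52′, remainder × 60 = 11.0280″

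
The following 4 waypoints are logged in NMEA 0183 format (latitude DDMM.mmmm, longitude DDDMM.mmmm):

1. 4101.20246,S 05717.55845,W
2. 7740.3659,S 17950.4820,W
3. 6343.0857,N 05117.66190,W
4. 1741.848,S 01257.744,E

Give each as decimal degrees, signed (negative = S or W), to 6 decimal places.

1. -41.020041, -57.292641
2. -77.672765, -179.841367
3. 63.718095, -51.294365
4. -17.697467, 12.962400

Point 1:
  φ: degrees = first 2 digits = 41, minutes = 1.20246; 41 + 1.20246/60 = 41.0200410
  S → negative
  Lon: degrees = first 3 digits = 57, minutes = 17.55845; 57 + 17.55845/60 = 57.2926408
  W → negative
Point 2:
  Lat: split at 2 digits → 77° and 40.3659′; 77 + 40.3659/60 = 77.6727650
  hemisphere S, so the sign is −
  Longitude: split at 3 digits → 179° and 50.482′; 179 + 50.482/60 = 179.8413667
  hemisphere W, so the sign is −
Point 3:
  φ: split at 2 digits → 63° and 43.0857′; 63 + 43.0857/60 = 63.7180950
  N ⇒ keep positive
  λ: split at 3 digits → 051° and 17.6619′; 51 + 17.6619/60 = 51.2943650
  W → negative
Point 4:
  Latitude: degrees = first 2 digits = 17, minutes = 41.848; 17 + 41.848/60 = 17.6974667
  hemisphere S, so the sign is −
  Lon: split at 3 digits → 012° and 57.744′; 12 + 57.744/60 = 12.9624000
  E ⇒ keep positive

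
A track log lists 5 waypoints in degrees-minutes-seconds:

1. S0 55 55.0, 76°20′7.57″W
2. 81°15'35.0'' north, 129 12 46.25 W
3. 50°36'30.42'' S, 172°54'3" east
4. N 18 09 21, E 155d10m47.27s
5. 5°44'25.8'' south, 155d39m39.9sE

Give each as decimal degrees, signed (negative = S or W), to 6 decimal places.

1. -0.931944, -76.335436
2. 81.259722, -129.212847
3. -50.608450, 172.900833
4. 18.155833, 155.179797
5. -5.740500, 155.661083

Point 1:
  Lat: 0 + 55/60 + 55/3600 = 0.9319444
  S ⇒ negate
  λ: 76° + 20/60 + 7.57/3600 = 76 + 0.333333 + 0.002103 = 76.3354361
  W → negative
Point 2:
  Latitude: 81° + 15/60 + 35/3600 = 81 + 0.250000 + 0.009722 = 81.2597222
  N ⇒ keep positive
  λ: 12′ + 46.25″ = 12.77083′; 129 + 12.77083/60 = 129.2128472
  W ⇒ negate
Point 3:
  φ: 50° + 36/60 + 30.42/3600 = 50 + 0.600000 + 0.008450 = 50.6084500
  S → negative
  Lon: 172 + 54/60 + 3/3600 = 172.9008333
  E ⇒ keep positive
Point 4:
  φ: 18 + 9/60 + 21/3600 = 18.1558333
  N → positive
  Longitude: 10′ + 47.27″ = 10.78783′; 155 + 10.78783/60 = 155.1797972
  E ⇒ keep positive
Point 5:
  Latitude: 5 + 44/60 + 25.8/3600 = 5.7405000
  S → negative
  λ: 39′ + 39.9″ = 39.66500′; 155 + 39.66500/60 = 155.6610833
  E → positive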